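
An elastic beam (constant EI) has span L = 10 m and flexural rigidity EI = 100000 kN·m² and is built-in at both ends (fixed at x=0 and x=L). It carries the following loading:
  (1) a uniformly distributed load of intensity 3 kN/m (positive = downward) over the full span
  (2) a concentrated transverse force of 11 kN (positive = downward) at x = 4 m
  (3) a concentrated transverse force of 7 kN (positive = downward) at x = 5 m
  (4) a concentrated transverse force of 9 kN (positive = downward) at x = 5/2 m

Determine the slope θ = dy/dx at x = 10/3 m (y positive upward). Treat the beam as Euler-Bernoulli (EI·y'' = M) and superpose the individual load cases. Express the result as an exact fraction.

θ(10/3) = -48131/108000000 rad

Load 1 — uniform load w=3 kN/m over full span:
  θ_1 = -wx(L-x)(L-2x)/(12EI) = -3·(10/3)·(10-(10/3))·(10-2·(10/3))/(12·100000) = -1/5400 rad
Load 2 — point force P=11 kN at a=4 m (b=L-a=6):
  θ_2 = -Pb²x(2aL-(3a+b)x)/(2L³EI)  [x≤a] = -11·6²·(10/3)·(2·4·10-(3·4+6)·(10/3))/(2·10³·100000) = -33/250000 rad
Load 3 — point force P=7 kN at a=5 m (b=L-a=5):
  θ_3 = -Pb²x(2aL-(3a+b)x)/(2L³EI)  [x≤a] = -7·5²·(10/3)·(2·5·10-(3·5+5)·(10/3))/(2·10³·100000) = -7/72000 rad
Load 4 — point force P=9 kN at a=5/2 m (b=L-a=15/2):
  θ_4 = Pa²(L-x)(2bL-(3b+a)(L-x))/(2L³EI)  [x>a] = 9·(5/2)²·(10-(10/3))·(2·(15/2)·10-(3·(15/2)+(5/2))·(10-(10/3)))/(2·10³·100000) = -1/32000 rad
Superposition: θ = Σ θ_i = -48131/108000000 rad ≈ -0.000446 rad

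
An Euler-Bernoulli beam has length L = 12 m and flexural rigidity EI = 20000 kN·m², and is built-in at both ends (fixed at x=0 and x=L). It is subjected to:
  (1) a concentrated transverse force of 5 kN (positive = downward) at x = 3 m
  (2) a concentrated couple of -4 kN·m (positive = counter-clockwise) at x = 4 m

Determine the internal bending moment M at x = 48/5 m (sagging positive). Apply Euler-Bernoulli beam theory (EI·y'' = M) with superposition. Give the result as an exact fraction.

M(48/5) = -289/240 kN·m

Load 1 — point force P=5 kN at a=3 m (b=L-a=9):
  M_1 = Pa²(a+3b)(L-x)/L³ - Pa²b/L²  [x>a] = 5·3²·(3+3·9)·(12-(48/5))/12³ - 5·3²·9/12² = -15/16 kN·m
Load 2 — applied couple M₀=-4 kN·m at a=4 m (b=L-a=8):
  M_2 = R_Ax - M_A - M₀  [x>a] with R_A=-4/9, M_A=0 = (-4/9)·(48/5) - 0 - (-4) = -4/15 kN·m
Superposition: M = Σ M_i = -289/240 kN·m ≈ -1.204167 kN·m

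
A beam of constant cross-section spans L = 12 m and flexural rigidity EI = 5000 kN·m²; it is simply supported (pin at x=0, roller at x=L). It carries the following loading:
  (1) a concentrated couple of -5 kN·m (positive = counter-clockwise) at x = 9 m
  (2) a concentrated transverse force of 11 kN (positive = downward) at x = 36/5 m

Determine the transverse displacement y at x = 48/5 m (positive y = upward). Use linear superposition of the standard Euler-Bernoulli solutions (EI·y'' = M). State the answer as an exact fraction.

y(48/5) = -52659/1250000 m

Load 1 — applied couple M₀=-5 kN·m at a=9 m (b=L-a=3):
  y_1 = (M₀x³/(6L)-M₀(x-a)²/2+C₁x)/EI  [x>a] with C₁=M₀(3b²-L²)/(6L)=65/8 = ((-5)·(48/5)³/(6·12)-(-5)·((48/5)-9)²/2+(65/8)·(48/5))/5000 = 873/250000 m
Load 2 — point force P=11 kN at a=36/5 m (b=L-a=24/5):
  y_2 = -Pa(L-x)(2Lx-a²-x²)/(6LEI)  [x>a] = -11·(36/5)·(12-(48/5))·(2·12·(48/5)-(36/5)²-(48/5)²)/(6·12·5000) = -3564/78125 m
Superposition: y = Σ y_i = -52659/1250000 m ≈ -0.042127 m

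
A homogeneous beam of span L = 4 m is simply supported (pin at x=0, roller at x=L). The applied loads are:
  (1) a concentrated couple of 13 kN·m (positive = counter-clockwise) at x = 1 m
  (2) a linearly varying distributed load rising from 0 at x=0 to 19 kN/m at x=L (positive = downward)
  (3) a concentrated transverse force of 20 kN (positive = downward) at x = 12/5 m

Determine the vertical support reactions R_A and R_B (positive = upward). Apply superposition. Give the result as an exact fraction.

R_A = 287/12 kN, R_B = 409/12 kN

Load 1 — applied couple M₀=13 kN·m at a=1 m (b=L-a=3):
  R_A = M₀/L = 13/4 kN
  R_B = -M₀/L = -13/4 kN
Load 2 — triangular load w₀=19 kN/m (0→w₀ over full span):
  R_A = w₀L/6 = 19·4/6 = 38/3 kN
  R_B = w₀L/3 = 19·4/3 = 76/3 kN
Load 3 — point force P=20 kN at a=12/5 m (b=L-a=8/5):
  R_A = Pb/L = 20·(8/5)/4 = 8 kN
  R_B = Pa/L = 20·(12/5)/4 = 12 kN
Superposition: R_A = 287/12 kN, R_B = 409/12 kN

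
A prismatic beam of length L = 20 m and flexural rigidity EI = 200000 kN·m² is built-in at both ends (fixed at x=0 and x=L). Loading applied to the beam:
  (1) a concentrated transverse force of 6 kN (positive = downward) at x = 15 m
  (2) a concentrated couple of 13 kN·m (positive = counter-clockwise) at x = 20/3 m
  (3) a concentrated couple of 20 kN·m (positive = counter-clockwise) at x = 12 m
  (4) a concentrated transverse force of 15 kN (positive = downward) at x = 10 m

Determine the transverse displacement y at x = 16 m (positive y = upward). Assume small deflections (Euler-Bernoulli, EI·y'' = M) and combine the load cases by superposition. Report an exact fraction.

y(16) = -61141/45000000 m

Load 1 — point force P=6 kN at a=15 m (b=L-a=5):
  y_1 = -Pa²(L-x)²(3bL-(3b+a)(L-x))/(6L³EI)  [x>a] = -6·15²·(20-16)²·(3·5·20-(3·5+15)·(20-16))/(6·20³·200000) = -81/200000 m
Load 2 — applied couple M₀=13 kN·m at a=20/3 m (b=L-a=40/3):
  y_2 = (R_Ax³/6 - M_Ax²/2 - M₀(x-a)²/2)/EI  [x>a] with R_A=13/15, M_A=0 = ((13/15)·16³/6 - 0·16²/2 - 13·(16-(20/3))²/2)/200000 = 143/1125000 m
Load 3 — applied couple M₀=20 kN·m at a=12 m (b=L-a=8):
  y_3 = (R_Ax³/6 - M_Ax²/2 - M₀(x-a)²/2)/EI  [x>a] with R_A=36/25, M_A=32/5 = ((36/25)·16³/6 - (32/5)·16²/2 - 20·(16-12)²/2)/200000 = 3/156250 m
Load 4 — point force P=15 kN at a=10 m (b=L-a=10):
  y_4 = -Pa²(L-x)²(3bL-(3b+a)(L-x))/(6L³EI)  [x>a] = -15·10²·(20-16)²·(3·10·20-(3·10+10)·(20-16))/(6·20³·200000) = -11/10000 m
Superposition: y = Σ y_i = -61141/45000000 m ≈ -0.001359 m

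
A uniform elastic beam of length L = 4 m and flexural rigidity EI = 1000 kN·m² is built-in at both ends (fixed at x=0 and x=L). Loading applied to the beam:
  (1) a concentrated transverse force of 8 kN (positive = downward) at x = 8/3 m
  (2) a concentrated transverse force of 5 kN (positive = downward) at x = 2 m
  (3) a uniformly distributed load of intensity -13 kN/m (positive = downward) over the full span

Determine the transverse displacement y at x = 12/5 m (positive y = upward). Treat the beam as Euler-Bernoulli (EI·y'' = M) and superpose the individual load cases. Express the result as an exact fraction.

y(12/5) = 1042/234375 m

Load 1 — point force P=8 kN at a=8/3 m (b=L-a=4/3):
  y_1 = -Pb²x²(3aL-(3a+b)x)/(6L³EI)  [x≤a] = -8·(4/3)²·(12/5)²·(3·(8/3)·4-(3·(8/3)+(4/3))·(12/5))/(6·4³·1000) = -32/15625 m
Load 2 — point force P=5 kN at a=2 m (b=L-a=2):
  y_2 = -Pa²(L-x)²(3bL-(3b+a)(L-x))/(6L³EI)  [x>a] = -5·2²·(4-(12/5))²·(3·2·4-(3·2+2)·(4-(12/5)))/(6·4³·1000) = -14/9375 m
Load 3 — uniform load w=-13 kN/m over full span:
  y_3 = -wx²(L-x)²/(24EI) = -(-13)·(12/5)²·(4-(12/5))²/(24·1000) = 624/78125 m
Superposition: y = Σ y_i = 1042/234375 m ≈ 0.004446 m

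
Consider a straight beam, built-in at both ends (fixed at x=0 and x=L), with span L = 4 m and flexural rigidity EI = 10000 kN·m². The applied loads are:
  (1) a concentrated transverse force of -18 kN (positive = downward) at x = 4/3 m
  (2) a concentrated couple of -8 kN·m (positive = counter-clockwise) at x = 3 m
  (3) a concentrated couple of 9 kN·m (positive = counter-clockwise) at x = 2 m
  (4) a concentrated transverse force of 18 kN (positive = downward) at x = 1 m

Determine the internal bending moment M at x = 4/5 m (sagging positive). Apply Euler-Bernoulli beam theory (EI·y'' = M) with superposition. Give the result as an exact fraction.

Load 1 — point force P=-18 kN at a=4/3 m (b=L-a=8/3):
  M_1 = Pb²(3a+b)x/L³ - Pab²/L²  [x≤a] = (-18)·(8/3)²·(3·(4/3)+(8/3))·(4/5)/4³ - (-18)·(4/3)·(8/3)²/4² = 0 kN·m
Load 2 — applied couple M₀=-8 kN·m at a=3 m (b=L-a=1):
  M_2 = R_Ax - M_A  [x≤a] with R_A=-9/4, M_A=-5/2 = (-9/4)·(4/5) - (-5/2) = 7/10 kN·m
Load 3 — applied couple M₀=9 kN·m at a=2 m (b=L-a=2):
  M_3 = R_Ax - M_A  [x≤a] with R_A=27/8, M_A=9/4 = (27/8)·(4/5) - (9/4) = 9/20 kN·m
Load 4 — point force P=18 kN at a=1 m (b=L-a=3):
  M_4 = Pb²(3a+b)x/L³ - Pab²/L²  [x≤a] = 18·3²·(3·1+3)·(4/5)/4³ - 18·1·3²/4² = 81/40 kN·m
Superposition: M = Σ M_i = 127/40 kN·m ≈ 3.175000 kN·m

M(4/5) = 127/40 kN·m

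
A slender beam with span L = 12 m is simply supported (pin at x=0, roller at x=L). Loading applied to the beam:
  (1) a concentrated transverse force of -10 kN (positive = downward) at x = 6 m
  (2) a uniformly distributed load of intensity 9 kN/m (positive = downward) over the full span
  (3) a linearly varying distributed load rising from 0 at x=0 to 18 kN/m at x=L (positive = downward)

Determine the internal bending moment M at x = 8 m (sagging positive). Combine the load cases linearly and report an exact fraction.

Load 1 — point force P=-10 kN at a=6 m (b=L-a=6):
  M_1 = Pa(L-x)/L  [x>a] = (-10)·6·(12-8)/12 = -20 kN·m
Load 2 — uniform load w=9 kN/m over full span:
  M_2 = wx(L-x)/2 = 9·8·(12-8)/2 = 144 kN·m
Load 3 — triangular load w₀=18 kN/m (0→w₀ over full span):
  M_3 = w₀Lx/6 - w₀x³/(6L) = 18·12·8/6 - 18·8³/(6·12) = 160 kN·m
Superposition: M = Σ M_i = 284 kN·m ≈ 284.000000 kN·m

M(8) = 284 kN·m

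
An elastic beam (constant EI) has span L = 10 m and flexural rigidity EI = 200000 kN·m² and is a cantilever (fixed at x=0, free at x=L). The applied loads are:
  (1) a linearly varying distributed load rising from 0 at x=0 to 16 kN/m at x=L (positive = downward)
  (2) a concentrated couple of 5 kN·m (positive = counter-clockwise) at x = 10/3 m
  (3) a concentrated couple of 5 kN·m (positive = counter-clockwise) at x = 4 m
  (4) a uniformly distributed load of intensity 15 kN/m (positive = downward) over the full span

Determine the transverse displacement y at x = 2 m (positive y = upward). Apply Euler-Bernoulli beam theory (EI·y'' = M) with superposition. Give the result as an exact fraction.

Load 1 — triangular load w₀=16 kN/m (0→w₀ over full span):
  y_1 = (w₀Lx³/12-w₀L²x²/6-w₀x⁵/(120L))/EI = (16·10·2³/12-16·10²·2²/6-16·2⁵/(120·10))/200000 = -2251/468750 m
Load 2 — applied couple M₀=5 kN·m at a=10/3 m (b=L-a=20/3):
  y_2 = M₀x²/(2EI)  [x≤a] = 5·2²/(2·200000) = 1/20000 m
Load 3 — applied couple M₀=5 kN·m at a=4 m (b=L-a=6):
  y_3 = M₀x²/(2EI)  [x≤a] = 5·2²/(2·200000) = 1/20000 m
Load 4 — uniform load w=15 kN/m over full span:
  y_4 = -wx²(x²-4Lx+6L²)/(24EI) = -15·2²·(2²-4·10·2+6·10²)/(24·200000) = -131/20000 m
Superposition: y = Σ y_i = -84391/7500000 m ≈ -0.011252 m

y(2) = -84391/7500000 m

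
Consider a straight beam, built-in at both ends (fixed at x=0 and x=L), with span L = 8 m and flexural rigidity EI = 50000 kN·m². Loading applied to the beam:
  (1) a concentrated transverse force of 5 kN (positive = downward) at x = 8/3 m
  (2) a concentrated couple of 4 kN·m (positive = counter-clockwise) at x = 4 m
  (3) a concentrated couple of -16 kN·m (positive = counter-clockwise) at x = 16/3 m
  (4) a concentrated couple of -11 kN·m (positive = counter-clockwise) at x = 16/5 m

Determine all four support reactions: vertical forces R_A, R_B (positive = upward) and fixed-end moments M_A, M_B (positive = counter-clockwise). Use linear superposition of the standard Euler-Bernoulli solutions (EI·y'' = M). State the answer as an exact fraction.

R_A = -521/2700 kN, M_A = 184/675 kN·m, R_B = 14021/2700 kN, M_B = -3701/675 kN·m

Load 1 — point force P=5 kN at a=8/3 m (b=L-a=16/3):
  R_A = Pb²(3a+b)/L³ = 5·(16/3)²·(3·(8/3)+(16/3))/8³ = 100/27 kN
  M_A = Pab²/L² = 5·(8/3)·(16/3)²/8² = 160/27 kN·m
  R_B = Pa²(a+3b)/L³ = 5·(8/3)²·((8/3)+3·(16/3))/8³ = 35/27 kN
  M_B = -Pa²b/L² = -5·(8/3)²·(16/3)/8² = -80/27 kN·m
Load 2 — applied couple M₀=4 kN·m at a=4 m (b=L-a=4):
  R_A = 6M₀ab/L³ = 6·4·4·4/8³ = 3/4 kN
  M_A = M₀b(2a-b)/L² = 4·4·(2·4-4)/8² = 1 kN·m
  R_B = -6M₀ab/L³ = -6·4·4·4/8³ = -3/4 kN
  M_B = M₀a(2b-a)/L² = 4·4·(2·4-4)/8² = 1 kN·m
Load 3 — applied couple M₀=-16 kN·m at a=16/3 m (b=L-a=8/3):
  R_A = 6M₀ab/L³ = 6·(-16)·(16/3)·(8/3)/8³ = -8/3 kN
  M_A = M₀b(2a-b)/L² = (-16)·(8/3)·(2·(16/3)-(8/3))/8² = -16/3 kN·m
  R_B = -6M₀ab/L³ = -6·(-16)·(16/3)·(8/3)/8³ = 8/3 kN
  M_B = M₀a(2b-a)/L² = (-16)·(16/3)·(2·(8/3)-(16/3))/8² = 0 kN·m
Load 4 — applied couple M₀=-11 kN·m at a=16/5 m (b=L-a=24/5):
  R_A = 6M₀ab/L³ = 6·(-11)·(16/5)·(24/5)/8³ = -99/50 kN
  M_A = M₀b(2a-b)/L² = (-11)·(24/5)·(2·(16/5)-(24/5))/8² = -33/25 kN·m
  R_B = -6M₀ab/L³ = -6·(-11)·(16/5)·(24/5)/8³ = 99/50 kN
  M_B = M₀a(2b-a)/L² = (-11)·(16/5)·(2·(24/5)-(16/5))/8² = -88/25 kN·m
Superposition: R_A = -521/2700 kN, M_A = 184/675 kN·m, R_B = 14021/2700 kN, M_B = -3701/675 kN·m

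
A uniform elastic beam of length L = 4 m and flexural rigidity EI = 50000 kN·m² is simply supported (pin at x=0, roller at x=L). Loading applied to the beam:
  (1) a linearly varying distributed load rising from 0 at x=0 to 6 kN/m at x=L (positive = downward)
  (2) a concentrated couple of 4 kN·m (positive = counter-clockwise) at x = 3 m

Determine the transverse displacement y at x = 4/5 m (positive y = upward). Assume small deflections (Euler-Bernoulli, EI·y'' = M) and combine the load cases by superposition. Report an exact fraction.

Load 1 — triangular load w₀=6 kN/m (0→w₀ over full span):
  y_1 = -w₀x(7L⁴-10L²x²+3x⁴)/(360LEI) = -6·(4/5)·(7·4⁴-10·4²·(4/5)²+3·(4/5)⁴)/(360·4·50000) = -5504/48828125 m
Load 2 — applied couple M₀=4 kN·m at a=3 m (b=L-a=1):
  y_2 = (M₀x³/(6L)+C₁x)/EI  [x≤a] with C₁=M₀(3b²-L²)/(6L)=-13/6 = (4·(4/5)³/(6·4)+(-13/6)·(4/5))/50000 = -103/3125000 m
Superposition: y = Σ y_i = -56907/390625000 m ≈ -0.000146 m

y(4/5) = -56907/390625000 m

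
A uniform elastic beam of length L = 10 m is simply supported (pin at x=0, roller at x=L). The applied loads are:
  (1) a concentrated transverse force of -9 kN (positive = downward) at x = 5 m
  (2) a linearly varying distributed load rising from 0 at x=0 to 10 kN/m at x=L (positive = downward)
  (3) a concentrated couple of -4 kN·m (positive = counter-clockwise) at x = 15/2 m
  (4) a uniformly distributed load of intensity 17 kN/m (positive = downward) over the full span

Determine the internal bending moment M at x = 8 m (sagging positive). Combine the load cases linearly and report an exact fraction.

M(8) = 879/5 kN·m

Load 1 — point force P=-9 kN at a=5 m (b=L-a=5):
  M_1 = Pa(L-x)/L  [x>a] = (-9)·5·(10-8)/10 = -9 kN·m
Load 2 — triangular load w₀=10 kN/m (0→w₀ over full span):
  M_2 = w₀Lx/6 - w₀x³/(6L) = 10·10·8/6 - 10·8³/(6·10) = 48 kN·m
Load 3 — applied couple M₀=-4 kN·m at a=15/2 m (b=L-a=5/2):
  M_3 = M₀x/L - M₀  [x>a] = (-4)·8/10 - (-4) = 4/5 kN·m
Load 4 — uniform load w=17 kN/m over full span:
  M_4 = wx(L-x)/2 = 17·8·(10-8)/2 = 136 kN·m
Superposition: M = Σ M_i = 879/5 kN·m ≈ 175.800000 kN·m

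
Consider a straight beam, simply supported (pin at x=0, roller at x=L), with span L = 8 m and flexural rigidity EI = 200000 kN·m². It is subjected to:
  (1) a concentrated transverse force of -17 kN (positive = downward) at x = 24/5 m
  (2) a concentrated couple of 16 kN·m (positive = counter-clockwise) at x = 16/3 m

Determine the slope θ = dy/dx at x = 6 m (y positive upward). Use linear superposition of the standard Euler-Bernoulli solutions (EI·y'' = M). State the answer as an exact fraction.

θ(6) = -21443/112500000 rad

Load 1 — point force P=-17 kN at a=24/5 m (b=L-a=16/5):
  θ_1 = -Pa(2L²-6Lx+3x²+a²)/(6LEI)  [x>a] = -(-17)·(24/5)·(2·8²-6·8·6+3·6²+(24/5)²)/(6·8·200000) = -3077/12500000 rad
Load 2 — applied couple M₀=16 kN·m at a=16/3 m (b=L-a=8/3):
  θ_2 = (M₀x²/(2L)-M₀(x-a)+C₁)/EI  [x>a] with C₁=M₀(3b²-L²)/(6L)=-128/9 = (16·6²/(2·8)-16·(6-(16/3))+(-128/9))/200000 = 1/18000 rad
Superposition: θ = Σ θ_i = -21443/112500000 rad ≈ -0.000191 rad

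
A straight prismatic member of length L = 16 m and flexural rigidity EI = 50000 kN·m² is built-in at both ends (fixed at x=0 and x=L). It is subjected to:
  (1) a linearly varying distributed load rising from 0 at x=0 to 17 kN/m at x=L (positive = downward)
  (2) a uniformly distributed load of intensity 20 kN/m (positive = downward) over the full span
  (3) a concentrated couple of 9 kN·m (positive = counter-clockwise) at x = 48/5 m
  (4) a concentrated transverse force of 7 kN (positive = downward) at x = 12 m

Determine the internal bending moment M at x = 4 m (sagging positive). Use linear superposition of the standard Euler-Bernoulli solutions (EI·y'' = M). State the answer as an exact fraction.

M(4) = 35771/600 kN·m

Load 1 — triangular load w₀=17 kN/m (0→w₀ over full span):
  M_1 = 3w₀Lx/20 - w₀L²/30 - w₀x³/(6L) = 3·17·16·4/20 - 17·16²/30 - 17·4³/(6·16) = 34/5 kN·m
Load 2 — uniform load w=20 kN/m over full span:
  M_2 = wLx/2 - wL²/12 - wx²/2 = 20·16·4/2 - 20·16²/12 - 20·4²/2 = 160/3 kN·m
Load 3 — applied couple M₀=9 kN·m at a=48/5 m (b=L-a=32/5):
  M_3 = R_Ax - M_A  [x≤a] with R_A=81/100, M_A=72/25 = (81/100)·4 - (72/25) = 9/25 kN·m
Load 4 — point force P=7 kN at a=12 m (b=L-a=4):
  M_4 = Pb²(3a+b)x/L³ - Pab²/L²  [x≤a] = 7·4²·(3·12+4)·4/16³ - 7·12·4²/16² = -7/8 kN·m
Superposition: M = Σ M_i = 35771/600 kN·m ≈ 59.618333 kN·m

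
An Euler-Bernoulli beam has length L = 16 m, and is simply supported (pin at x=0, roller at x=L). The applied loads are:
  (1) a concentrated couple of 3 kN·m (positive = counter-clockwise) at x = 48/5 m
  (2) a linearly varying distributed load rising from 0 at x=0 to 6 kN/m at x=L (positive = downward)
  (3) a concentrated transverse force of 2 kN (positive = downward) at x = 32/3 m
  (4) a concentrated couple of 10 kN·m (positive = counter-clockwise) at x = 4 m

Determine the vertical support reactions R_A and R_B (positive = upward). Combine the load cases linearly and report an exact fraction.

R_A = 839/48 kN, R_B = 1561/48 kN

Load 1 — applied couple M₀=3 kN·m at a=48/5 m (b=L-a=32/5):
  R_A = M₀/L = 3/16 kN
  R_B = -M₀/L = -3/16 kN
Load 2 — triangular load w₀=6 kN/m (0→w₀ over full span):
  R_A = w₀L/6 = 6·16/6 = 16 kN
  R_B = w₀L/3 = 6·16/3 = 32 kN
Load 3 — point force P=2 kN at a=32/3 m (b=L-a=16/3):
  R_A = Pb/L = 2·(16/3)/16 = 2/3 kN
  R_B = Pa/L = 2·(32/3)/16 = 4/3 kN
Load 4 — applied couple M₀=10 kN·m at a=4 m (b=L-a=12):
  R_A = M₀/L = 10/16 = 5/8 kN
  R_B = -M₀/L = -10/16 = -5/8 kN
Superposition: R_A = 839/48 kN, R_B = 1561/48 kN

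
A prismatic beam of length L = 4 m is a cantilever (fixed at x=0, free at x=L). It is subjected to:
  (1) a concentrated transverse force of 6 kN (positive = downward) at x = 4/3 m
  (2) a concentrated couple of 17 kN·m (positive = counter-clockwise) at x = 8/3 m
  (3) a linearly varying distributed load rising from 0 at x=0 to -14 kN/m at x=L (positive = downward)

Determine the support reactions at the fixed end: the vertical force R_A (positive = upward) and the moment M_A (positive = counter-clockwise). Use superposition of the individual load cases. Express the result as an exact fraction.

Load 1 — point force P=6 kN at a=4/3 m (b=L-a=8/3):
  R_A = P = 6 kN
  M_A = Pa = 6·(4/3) = 8 kN·m
Load 2 — applied couple M₀=17 kN·m at a=8/3 m (b=L-a=4/3):
  R_A = 0 kN
  M_A = -M₀ = -17 kN·m
Load 3 — triangular load w₀=-14 kN/m (0→w₀ over full span):
  R_A = w₀L/2 = (-14)·4/2 = -28 kN
  M_A = w₀L²/3 = (-14)·4²/3 = -224/3 kN·m
Superposition: R_A = -22 kN, M_A = -251/3 kN·m

R_A = -22 kN, M_A = -251/3 kN·m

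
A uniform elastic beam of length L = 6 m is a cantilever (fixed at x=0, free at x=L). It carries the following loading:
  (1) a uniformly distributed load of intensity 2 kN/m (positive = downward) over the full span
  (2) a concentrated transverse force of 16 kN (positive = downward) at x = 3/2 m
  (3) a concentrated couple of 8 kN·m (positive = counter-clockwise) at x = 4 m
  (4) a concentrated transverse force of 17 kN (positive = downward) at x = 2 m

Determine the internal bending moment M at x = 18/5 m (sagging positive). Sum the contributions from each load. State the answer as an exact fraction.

M(18/5) = 56/25 kN·m

Load 1 — uniform load w=2 kN/m over full span:
  M_1 = -w(L-x)²/2 = -2·(6-(18/5))²/2 = -144/25 kN·m
Load 2 — point force P=16 kN at a=3/2 m (b=L-a=9/2):
  M_2 = 0  [x>a] = 0 kN·m
Load 3 — applied couple M₀=8 kN·m at a=4 m (b=L-a=2):
  M_3 = M₀  [x≤a] = 8 = 8 kN·m
Load 4 — point force P=17 kN at a=2 m (b=L-a=4):
  M_4 = 0  [x>a] = 0 kN·m
Superposition: M = Σ M_i = 56/25 kN·m ≈ 2.240000 kN·m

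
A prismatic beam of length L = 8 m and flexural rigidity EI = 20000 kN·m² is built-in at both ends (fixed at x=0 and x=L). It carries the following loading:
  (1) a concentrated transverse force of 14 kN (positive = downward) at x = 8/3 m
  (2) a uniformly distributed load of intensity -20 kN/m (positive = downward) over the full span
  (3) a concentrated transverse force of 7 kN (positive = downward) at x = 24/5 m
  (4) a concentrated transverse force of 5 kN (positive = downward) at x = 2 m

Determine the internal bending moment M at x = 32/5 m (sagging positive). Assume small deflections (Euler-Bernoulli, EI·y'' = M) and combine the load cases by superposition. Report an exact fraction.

M(32/5) = 15587/45000 kN·m

Load 1 — point force P=14 kN at a=8/3 m (b=L-a=16/3):
  M_1 = Pa²(a+3b)(L-x)/L³ - Pa²b/L²  [x>a] = 14·(8/3)²·((8/3)+3·(16/3))·(8-(32/5))/8³ - 14·(8/3)²·(16/3)/8² = -112/45 kN·m
Load 2 — uniform load w=-20 kN/m over full span:
  M_2 = wLx/2 - wL²/12 - wx²/2 = (-20)·8·(32/5)/2 - (-20)·8²/12 - (-20)·(32/5)²/2 = 64/15 kN·m
Load 3 — point force P=7 kN at a=24/5 m (b=L-a=16/5):
  M_3 = Pa²(a+3b)(L-x)/L³ - Pa²b/L²  [x>a] = 7·(24/5)²·((24/5)+3·(16/5))·(8-(32/5))/8³ - 7·(24/5)²·(16/5)/8² = -504/625 kN·m
Load 4 — point force P=5 kN at a=2 m (b=L-a=6):
  M_4 = Pa²(a+3b)(L-x)/L³ - Pa²b/L²  [x>a] = 5·2²·(2+3·6)·(8-(32/5))/8³ - 5·2²·6/8² = -5/8 kN·m
Superposition: M = Σ M_i = 15587/45000 kN·m ≈ 0.346378 kN·m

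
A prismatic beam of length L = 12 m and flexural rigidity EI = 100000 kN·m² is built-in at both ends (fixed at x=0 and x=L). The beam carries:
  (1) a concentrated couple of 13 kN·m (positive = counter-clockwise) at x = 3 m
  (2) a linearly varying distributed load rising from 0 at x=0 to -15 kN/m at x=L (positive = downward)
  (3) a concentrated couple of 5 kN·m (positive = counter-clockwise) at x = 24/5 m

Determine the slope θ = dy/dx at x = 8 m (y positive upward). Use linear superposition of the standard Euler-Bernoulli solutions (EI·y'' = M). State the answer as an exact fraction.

θ(8) = -2483/3000000 rad

Load 1 — applied couple M₀=13 kN·m at a=3 m (b=L-a=9):
  θ_1 = (R_Ax²/2 - M_Ax - M₀(x-a))/EI  [x>a] with R_A=39/32, M_A=-39/16 = ((39/32)·8²/2 - (-39/16)·8 - 13·(8-3))/100000 = -13/200000 rad
Load 2 — triangular load w₀=-15 kN/m (0→w₀ over full span):
  θ_2 = -w₀(2x(L-x)(L-2x)(x+2L)+x²(L-x)²)/(120LEI) = -(-15)·(2·8·(12-8)·(12-2·8)·(8+2·12)+8²·(12-8)²)/(120·12·100000) = -7/9375 rad
Load 3 — applied couple M₀=5 kN·m at a=24/5 m (b=L-a=36/5):
  θ_3 = (R_Ax²/2 - M_Ax - M₀(x-a))/EI  [x>a] with R_A=3/5, M_A=3/5 = ((3/5)·8²/2 - (3/5)·8 - 5·(8-(24/5)))/100000 = -1/62500 rad
Superposition: θ = Σ θ_i = -2483/3000000 rad ≈ -0.000828 rad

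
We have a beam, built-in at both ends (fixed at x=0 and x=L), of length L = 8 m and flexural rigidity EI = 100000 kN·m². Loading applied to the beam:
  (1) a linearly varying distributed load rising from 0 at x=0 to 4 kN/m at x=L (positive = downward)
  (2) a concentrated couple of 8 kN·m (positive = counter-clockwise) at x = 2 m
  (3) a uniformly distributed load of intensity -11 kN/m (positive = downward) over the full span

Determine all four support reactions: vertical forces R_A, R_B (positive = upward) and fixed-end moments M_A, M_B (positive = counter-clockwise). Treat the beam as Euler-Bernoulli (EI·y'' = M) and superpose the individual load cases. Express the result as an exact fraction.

Load 1 — triangular load w₀=4 kN/m (0→w₀ over full span):
  R_A = 3w₀L/20 = 3·4·8/20 = 24/5 kN
  M_A = w₀L²/30 = 4·8²/30 = 128/15 kN·m
  R_B = 7w₀L/20 = 7·4·8/20 = 56/5 kN
  M_B = -w₀L²/20 = -4·8²/20 = -64/5 kN·m
Load 2 — applied couple M₀=8 kN·m at a=2 m (b=L-a=6):
  R_A = 6M₀ab/L³ = 6·8·2·6/8³ = 9/8 kN
  M_A = M₀b(2a-b)/L² = 8·6·(2·2-6)/8² = -3/2 kN·m
  R_B = -6M₀ab/L³ = -6·8·2·6/8³ = -9/8 kN
  M_B = M₀a(2b-a)/L² = 8·2·(2·6-2)/8² = 5/2 kN·m
Load 3 — uniform load w=-11 kN/m over full span:
  R_A = wL/2 = (-11)·8/2 = -44 kN
  M_A = wL²/12 = (-11)·8²/12 = -176/3 kN·m
  R_B = wL/2 = (-11)·8/2 = -44 kN
  M_B = -wL²/12 = -(-11)·8²/12 = 176/3 kN·m
Superposition: R_A = -1523/40 kN, M_A = -1549/30 kN·m, R_B = -1357/40 kN, M_B = 1451/30 kN·m

R_A = -1523/40 kN, M_A = -1549/30 kN·m, R_B = -1357/40 kN, M_B = 1451/30 kN·m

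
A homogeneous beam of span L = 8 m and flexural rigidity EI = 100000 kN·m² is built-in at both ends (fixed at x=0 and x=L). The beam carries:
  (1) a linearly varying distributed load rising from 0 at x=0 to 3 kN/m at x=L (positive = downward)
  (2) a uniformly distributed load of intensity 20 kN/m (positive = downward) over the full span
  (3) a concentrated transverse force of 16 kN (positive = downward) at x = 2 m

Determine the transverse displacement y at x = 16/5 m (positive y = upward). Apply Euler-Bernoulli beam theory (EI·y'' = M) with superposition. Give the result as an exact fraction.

Load 1 — triangular load w₀=3 kN/m (0→w₀ over full span):
  y_1 = -w₀x²(L-x)²(x+2L)/(120LEI) = -3·(16/5)²·(8-(16/5))²·((16/5)+2·8)/(120·8·100000) = -6912/48828125 m
Load 2 — uniform load w=20 kN/m over full span:
  y_2 = -wx²(L-x)²/(24EI) = -20·(16/5)²·(8-(16/5))²/(24·100000) = -768/390625 m
Load 3 — point force P=16 kN at a=2 m (b=L-a=6):
  y_3 = -Pa²(L-x)²(3bL-(3b+a)(L-x))/(6L³EI)  [x>a] = -16·2²·(8-(16/5))²·(3·6·8-(3·6+2)·(8-(16/5)))/(6·8³·100000) = -18/78125 m
Superposition: y = Σ y_i = -114162/48828125 m ≈ -0.002338 m

y(16/5) = -114162/48828125 m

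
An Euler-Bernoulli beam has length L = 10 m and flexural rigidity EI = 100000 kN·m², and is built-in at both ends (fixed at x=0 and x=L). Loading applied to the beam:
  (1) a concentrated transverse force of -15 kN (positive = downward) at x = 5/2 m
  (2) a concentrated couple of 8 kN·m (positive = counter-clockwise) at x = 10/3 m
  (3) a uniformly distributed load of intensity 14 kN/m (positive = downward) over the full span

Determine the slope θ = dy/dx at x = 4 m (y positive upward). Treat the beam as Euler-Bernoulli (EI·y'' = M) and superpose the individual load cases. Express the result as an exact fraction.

θ(4) = -33/62500 rad

Load 1 — point force P=-15 kN at a=5/2 m (b=L-a=15/2):
  θ_1 = Pa²(L-x)(2bL-(3b+a)(L-x))/(2L³EI)  [x>a] = (-15)·(5/2)²·(10-4)·(2·(15/2)·10-(3·(15/2)+(5/2))·(10-4))/(2·10³·100000) = 0 rad
Load 2 — applied couple M₀=8 kN·m at a=10/3 m (b=L-a=20/3):
  θ_2 = (R_Ax²/2 - M_Ax - M₀(x-a))/EI  [x>a] with R_A=16/15, M_A=0 = ((16/15)·4²/2 - 0·4 - 8·(4-(10/3)))/100000 = 1/31250 rad
Load 3 — uniform load w=14 kN/m over full span:
  θ_3 = -wx(L-x)(L-2x)/(12EI) = -14·4·(10-4)·(10-2·4)/(12·100000) = -7/12500 rad
Superposition: θ = Σ θ_i = -33/62500 rad ≈ -0.000528 rad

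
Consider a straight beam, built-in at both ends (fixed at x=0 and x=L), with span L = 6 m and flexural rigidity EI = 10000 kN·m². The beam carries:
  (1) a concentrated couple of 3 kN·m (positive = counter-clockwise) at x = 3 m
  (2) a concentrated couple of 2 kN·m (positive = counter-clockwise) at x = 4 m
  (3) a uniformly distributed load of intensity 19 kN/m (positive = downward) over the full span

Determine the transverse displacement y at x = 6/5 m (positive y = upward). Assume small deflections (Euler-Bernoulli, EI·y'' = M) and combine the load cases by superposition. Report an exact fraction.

Load 1 — applied couple M₀=3 kN·m at a=3 m (b=L-a=3):
  y_1 = (R_Ax³/6 - M_Ax²/2)/EI  [x≤a] with R_A=3/4, M_A=3/4 = ((3/4)·(6/5)³/6 - (3/4)·(6/5)²/2)/10000 = -81/2500000 m
Load 2 — applied couple M₀=2 kN·m at a=4 m (b=L-a=2):
  y_2 = (R_Ax³/6 - M_Ax²/2)/EI  [x≤a] with R_A=4/9, M_A=2/3 = ((4/9)·(6/5)³/6 - (2/3)·(6/5)²/2)/10000 = -11/312500 m
Load 3 — uniform load w=19 kN/m over full span:
  y_3 = -wx²(L-x)²/(24EI) = -19·(6/5)²·(6-(6/5))²/(24·10000) = -1026/390625 m
Superposition: y = Σ y_i = -33677/12500000 m ≈ -0.002694 m

y(6/5) = -33677/12500000 m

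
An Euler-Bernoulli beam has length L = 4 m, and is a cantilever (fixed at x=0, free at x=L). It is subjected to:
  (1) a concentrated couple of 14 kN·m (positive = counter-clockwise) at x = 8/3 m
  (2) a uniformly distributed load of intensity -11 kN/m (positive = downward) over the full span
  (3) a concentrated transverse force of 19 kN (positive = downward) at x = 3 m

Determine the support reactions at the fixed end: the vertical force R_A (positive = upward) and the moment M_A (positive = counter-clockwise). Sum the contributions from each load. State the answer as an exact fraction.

Load 1 — applied couple M₀=14 kN·m at a=8/3 m (b=L-a=4/3):
  R_A = 0 kN
  M_A = -M₀ = -14 kN·m
Load 2 — uniform load w=-11 kN/m over full span:
  R_A = wL = (-11)·4 = -44 kN
  M_A = wL²/2 = (-11)·4²/2 = -88 kN·m
Load 3 — point force P=19 kN at a=3 m (b=L-a=1):
  R_A = P = 19 kN
  M_A = Pa = 19·3 = 57 kN·m
Superposition: R_A = -25 kN, M_A = -45 kN·m

R_A = -25 kN, M_A = -45 kN·m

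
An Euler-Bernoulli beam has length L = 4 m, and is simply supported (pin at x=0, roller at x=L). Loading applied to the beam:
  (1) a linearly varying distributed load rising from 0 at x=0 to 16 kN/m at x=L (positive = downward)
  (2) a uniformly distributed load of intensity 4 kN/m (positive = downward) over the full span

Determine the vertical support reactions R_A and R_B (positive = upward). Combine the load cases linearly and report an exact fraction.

R_A = 56/3 kN, R_B = 88/3 kN

Load 1 — triangular load w₀=16 kN/m (0→w₀ over full span):
  R_A = w₀L/6 = 16·4/6 = 32/3 kN
  R_B = w₀L/3 = 16·4/3 = 64/3 kN
Load 2 — uniform load w=4 kN/m over full span:
  R_A = wL/2 = 4·4/2 = 8 kN
  R_B = wL/2 = 4·4/2 = 8 kN
Superposition: R_A = 56/3 kN, R_B = 88/3 kN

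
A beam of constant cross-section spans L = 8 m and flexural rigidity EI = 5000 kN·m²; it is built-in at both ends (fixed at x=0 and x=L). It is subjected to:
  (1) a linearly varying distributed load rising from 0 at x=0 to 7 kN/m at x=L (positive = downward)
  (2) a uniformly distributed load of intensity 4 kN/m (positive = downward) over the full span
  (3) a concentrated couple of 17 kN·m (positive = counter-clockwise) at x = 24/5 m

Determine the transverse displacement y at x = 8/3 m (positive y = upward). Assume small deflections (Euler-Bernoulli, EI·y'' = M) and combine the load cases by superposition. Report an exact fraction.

Load 1 — triangular load w₀=7 kN/m (0→w₀ over full span):
  y_1 = -w₀x²(L-x)²(x+2L)/(120LEI) = -7·(8/3)²·(8-(8/3))²·((8/3)+2·8)/(120·8·5000) = -12544/2278125 m
Load 2 — uniform load w=4 kN/m over full span:
  y_2 = -wx²(L-x)²/(24EI) = -4·(8/3)²·(8-(8/3))²/(24·5000) = -1024/151875 m
Load 3 — applied couple M₀=17 kN·m at a=24/5 m (b=L-a=16/5):
  y_3 = (R_Ax³/6 - M_Ax²/2)/EI  [x≤a] with R_A=153/50, M_A=136/25 = ((153/50)·(8/3)³/6 - (136/25)·(8/3)²/2)/5000 = -272/140625 m
Superposition: y = Σ y_i = -161552/11390625 m ≈ -0.014183 m

y(8/3) = -161552/11390625 m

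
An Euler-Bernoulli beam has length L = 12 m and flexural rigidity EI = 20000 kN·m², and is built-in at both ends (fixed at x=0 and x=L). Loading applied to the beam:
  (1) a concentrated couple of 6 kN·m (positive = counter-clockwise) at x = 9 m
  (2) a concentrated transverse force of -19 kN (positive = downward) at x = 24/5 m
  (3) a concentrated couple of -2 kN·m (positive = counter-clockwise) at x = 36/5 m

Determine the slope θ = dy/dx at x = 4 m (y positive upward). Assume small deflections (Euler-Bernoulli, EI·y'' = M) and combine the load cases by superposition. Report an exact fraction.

Load 1 — applied couple M₀=6 kN·m at a=9 m (b=L-a=3):
  θ_1 = (R_Ax²/2 - M_Ax)/EI  [x≤a] with R_A=9/16, M_A=15/8 = ((9/16)·4²/2 - (15/8)·4)/20000 = -3/20000 rad
Load 2 — point force P=-19 kN at a=24/5 m (b=L-a=36/5):
  θ_2 = -Pb²x(2aL-(3a+b)x)/(2L³EI)  [x≤a] = -(-19)·(36/5)²·4·(2·(24/5)·12-(3·(24/5)+(36/5))·4)/(2·12³·20000) = 513/312500 rad
Load 3 — applied couple M₀=-2 kN·m at a=36/5 m (b=L-a=24/5):
  θ_3 = (R_Ax²/2 - M_Ax)/EI  [x≤a] with R_A=-6/25, M_A=-16/25 = ((-6/25)·4²/2 - (-16/25)·4)/20000 = 1/31250 rad
Superposition: θ = Σ θ_i = 3809/2500000 rad ≈ 0.001524 rad

θ(4) = 3809/2500000 rad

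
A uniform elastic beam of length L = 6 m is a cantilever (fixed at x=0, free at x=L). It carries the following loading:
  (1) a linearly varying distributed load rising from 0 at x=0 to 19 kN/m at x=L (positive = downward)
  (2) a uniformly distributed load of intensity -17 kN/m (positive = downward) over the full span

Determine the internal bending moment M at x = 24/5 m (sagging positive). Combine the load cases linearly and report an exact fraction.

M(24/5) = -66/125 kN·m

Load 1 — triangular load w₀=19 kN/m (0→w₀ over full span):
  M_1 = w₀Lx/2 - w₀L²/3 - w₀x³/(6L) = 19·6·(24/5)/2 - 19·6²/3 - 19·(24/5)³/(6·6) = -1596/125 kN·m
Load 2 — uniform load w=-17 kN/m over full span:
  M_2 = -w(L-x)²/2 = -(-17)·(6-(24/5))²/2 = 306/25 kN·m
Superposition: M = Σ M_i = -66/125 kN·m ≈ -0.528000 kN·m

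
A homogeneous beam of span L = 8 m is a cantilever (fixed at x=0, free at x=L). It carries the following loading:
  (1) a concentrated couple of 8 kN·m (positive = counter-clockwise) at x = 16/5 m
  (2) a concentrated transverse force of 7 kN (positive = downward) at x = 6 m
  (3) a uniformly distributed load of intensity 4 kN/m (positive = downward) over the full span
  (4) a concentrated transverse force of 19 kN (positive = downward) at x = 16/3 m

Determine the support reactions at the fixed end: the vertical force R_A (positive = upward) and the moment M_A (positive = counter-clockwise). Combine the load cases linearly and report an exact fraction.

R_A = 58 kN, M_A = 790/3 kN·m

Load 1 — applied couple M₀=8 kN·m at a=16/5 m (b=L-a=24/5):
  R_A = 0 kN
  M_A = -M₀ = -8 kN·m
Load 2 — point force P=7 kN at a=6 m (b=L-a=2):
  R_A = P = 7 kN
  M_A = Pa = 7·6 = 42 kN·m
Load 3 — uniform load w=4 kN/m over full span:
  R_A = wL = 4·8 = 32 kN
  M_A = wL²/2 = 4·8²/2 = 128 kN·m
Load 4 — point force P=19 kN at a=16/3 m (b=L-a=8/3):
  R_A = P = 19 kN
  M_A = Pa = 19·(16/3) = 304/3 kN·m
Superposition: R_A = 58 kN, M_A = 790/3 kN·m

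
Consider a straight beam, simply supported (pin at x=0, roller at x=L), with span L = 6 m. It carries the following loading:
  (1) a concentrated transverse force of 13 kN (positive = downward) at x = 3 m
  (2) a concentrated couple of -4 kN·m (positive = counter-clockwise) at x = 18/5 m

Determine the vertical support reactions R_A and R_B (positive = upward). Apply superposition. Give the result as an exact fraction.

R_A = 35/6 kN, R_B = 43/6 kN

Load 1 — point force P=13 kN at a=3 m (b=L-a=3):
  R_A = Pb/L = 13·3/6 = 13/2 kN
  R_B = Pa/L = 13·3/6 = 13/2 kN
Load 2 — applied couple M₀=-4 kN·m at a=18/5 m (b=L-a=12/5):
  R_A = M₀/L = (-4)/6 = -2/3 kN
  R_B = -M₀/L = -(-4)/6 = 2/3 kN
Superposition: R_A = 35/6 kN, R_B = 43/6 kN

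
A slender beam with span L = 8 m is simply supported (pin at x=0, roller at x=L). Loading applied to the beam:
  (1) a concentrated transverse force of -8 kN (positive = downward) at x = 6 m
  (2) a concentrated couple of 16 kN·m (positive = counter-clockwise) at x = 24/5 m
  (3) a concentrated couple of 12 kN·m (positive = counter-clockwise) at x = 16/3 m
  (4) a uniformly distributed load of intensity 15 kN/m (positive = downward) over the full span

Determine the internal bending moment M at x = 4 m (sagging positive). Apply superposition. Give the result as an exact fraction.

Load 1 — point force P=-8 kN at a=6 m (b=L-a=2):
  M_1 = Pbx/L  [x≤a] = (-8)·2·4/8 = -8 kN·m
Load 2 — applied couple M₀=16 kN·m at a=24/5 m (b=L-a=16/5):
  M_2 = M₀x/L  [x≤a] = 16·4/8 = 8 kN·m
Load 3 — applied couple M₀=12 kN·m at a=16/3 m (b=L-a=8/3):
  M_3 = M₀x/L  [x≤a] = 12·4/8 = 6 kN·m
Load 4 — uniform load w=15 kN/m over full span:
  M_4 = wx(L-x)/2 = 15·4·(8-4)/2 = 120 kN·m
Superposition: M = Σ M_i = 126 kN·m ≈ 126.000000 kN·m

M(4) = 126 kN·m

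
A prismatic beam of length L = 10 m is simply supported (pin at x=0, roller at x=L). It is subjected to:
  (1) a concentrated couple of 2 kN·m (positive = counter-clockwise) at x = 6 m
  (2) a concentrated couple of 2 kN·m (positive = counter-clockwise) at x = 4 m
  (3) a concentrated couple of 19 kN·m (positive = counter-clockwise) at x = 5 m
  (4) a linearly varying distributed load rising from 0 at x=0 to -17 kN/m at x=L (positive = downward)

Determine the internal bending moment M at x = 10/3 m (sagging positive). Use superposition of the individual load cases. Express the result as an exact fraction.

M(10/3) = -6179/81 kN·m

Load 1 — applied couple M₀=2 kN·m at a=6 m (b=L-a=4):
  M_1 = M₀x/L  [x≤a] = 2·(10/3)/10 = 2/3 kN·m
Load 2 — applied couple M₀=2 kN·m at a=4 m (b=L-a=6):
  M_2 = M₀x/L  [x≤a] = 2·(10/3)/10 = 2/3 kN·m
Load 3 — applied couple M₀=19 kN·m at a=5 m (b=L-a=5):
  M_3 = M₀x/L  [x≤a] = 19·(10/3)/10 = 19/3 kN·m
Load 4 — triangular load w₀=-17 kN/m (0→w₀ over full span):
  M_4 = w₀Lx/6 - w₀x³/(6L) = (-17)·10·(10/3)/6 - (-17)·(10/3)³/(6·10) = -6800/81 kN·m
Superposition: M = Σ M_i = -6179/81 kN·m ≈ -76.283951 kN·m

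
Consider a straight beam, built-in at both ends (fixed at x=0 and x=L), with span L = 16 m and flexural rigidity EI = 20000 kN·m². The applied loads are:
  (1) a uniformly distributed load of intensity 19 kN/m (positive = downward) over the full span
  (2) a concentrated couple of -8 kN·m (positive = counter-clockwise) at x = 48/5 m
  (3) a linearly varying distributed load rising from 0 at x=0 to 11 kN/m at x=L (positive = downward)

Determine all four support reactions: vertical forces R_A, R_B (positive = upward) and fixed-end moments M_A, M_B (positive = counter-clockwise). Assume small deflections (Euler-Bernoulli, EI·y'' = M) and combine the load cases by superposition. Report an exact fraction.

R_A = 4442/25 kN, M_A = 12416/25 kN·m, R_B = 5358/25 kN, M_B = -41032/75 kN·m

Load 1 — uniform load w=19 kN/m over full span:
  R_A = wL/2 = 19·16/2 = 152 kN
  M_A = wL²/12 = 19·16²/12 = 1216/3 kN·m
  R_B = wL/2 = 19·16/2 = 152 kN
  M_B = -wL²/12 = -19·16²/12 = -1216/3 kN·m
Load 2 — applied couple M₀=-8 kN·m at a=48/5 m (b=L-a=32/5):
  R_A = 6M₀ab/L³ = 6·(-8)·(48/5)·(32/5)/16³ = -18/25 kN
  M_A = M₀b(2a-b)/L² = (-8)·(32/5)·(2·(48/5)-(32/5))/16² = -64/25 kN·m
  R_B = -6M₀ab/L³ = -6·(-8)·(48/5)·(32/5)/16³ = 18/25 kN
  M_B = M₀a(2b-a)/L² = (-8)·(48/5)·(2·(32/5)-(48/5))/16² = -24/25 kN·m
Load 3 — triangular load w₀=11 kN/m (0→w₀ over full span):
  R_A = 3w₀L/20 = 3·11·16/20 = 132/5 kN
  M_A = w₀L²/30 = 11·16²/30 = 1408/15 kN·m
  R_B = 7w₀L/20 = 7·11·16/20 = 308/5 kN
  M_B = -w₀L²/20 = -11·16²/20 = -704/5 kN·m
Superposition: R_A = 4442/25 kN, M_A = 12416/25 kN·m, R_B = 5358/25 kN, M_B = -41032/75 kN·m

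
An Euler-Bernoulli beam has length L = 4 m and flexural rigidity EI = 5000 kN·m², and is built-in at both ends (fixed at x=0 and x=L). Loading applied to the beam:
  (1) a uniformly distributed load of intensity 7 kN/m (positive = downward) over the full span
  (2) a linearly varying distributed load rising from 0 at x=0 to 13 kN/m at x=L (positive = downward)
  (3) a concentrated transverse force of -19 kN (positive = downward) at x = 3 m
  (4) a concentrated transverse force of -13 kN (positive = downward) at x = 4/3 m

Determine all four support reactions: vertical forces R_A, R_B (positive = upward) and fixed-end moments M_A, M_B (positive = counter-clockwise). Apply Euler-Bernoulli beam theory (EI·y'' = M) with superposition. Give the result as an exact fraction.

Load 1 — uniform load w=7 kN/m over full span:
  R_A = wL/2 = 7·4/2 = 14 kN
  M_A = wL²/12 = 7·4²/12 = 28/3 kN·m
  R_B = wL/2 = 7·4/2 = 14 kN
  M_B = -wL²/12 = -7·4²/12 = -28/3 kN·m
Load 2 — triangular load w₀=13 kN/m (0→w₀ over full span):
  R_A = 3w₀L/20 = 3·13·4/20 = 39/5 kN
  M_A = w₀L²/30 = 13·4²/30 = 104/15 kN·m
  R_B = 7w₀L/20 = 7·13·4/20 = 91/5 kN
  M_B = -w₀L²/20 = -13·4²/20 = -52/5 kN·m
Load 3 — point force P=-19 kN at a=3 m (b=L-a=1):
  R_A = Pb²(3a+b)/L³ = (-19)·1²·(3·3+1)/4³ = -95/32 kN
  M_A = Pab²/L² = (-19)·3·1²/4² = -57/16 kN·m
  R_B = Pa²(a+3b)/L³ = (-19)·3²·(3+3·1)/4³ = -513/32 kN
  M_B = -Pa²b/L² = -(-19)·3²·1/4² = 171/16 kN·m
Load 4 — point force P=-13 kN at a=4/3 m (b=L-a=8/3):
  R_A = Pb²(3a+b)/L³ = (-13)·(8/3)²·(3·(4/3)+(8/3))/4³ = -260/27 kN
  M_A = Pab²/L² = (-13)·(4/3)·(8/3)²/4² = -208/27 kN·m
  R_B = Pa²(a+3b)/L³ = (-13)·(4/3)²·((4/3)+3·(8/3))/4³ = -91/27 kN
  M_B = -Pa²b/L² = -(-13)·(4/3)²·(8/3)/4² = 104/27 kN·m
Superposition: R_A = 39751/4320 kN, M_A = 10801/2160 kN·m, R_B = 55289/4320 kN, M_B = -11219/2160 kN·m

R_A = 39751/4320 kN, M_A = 10801/2160 kN·m, R_B = 55289/4320 kN, M_B = -11219/2160 kN·m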